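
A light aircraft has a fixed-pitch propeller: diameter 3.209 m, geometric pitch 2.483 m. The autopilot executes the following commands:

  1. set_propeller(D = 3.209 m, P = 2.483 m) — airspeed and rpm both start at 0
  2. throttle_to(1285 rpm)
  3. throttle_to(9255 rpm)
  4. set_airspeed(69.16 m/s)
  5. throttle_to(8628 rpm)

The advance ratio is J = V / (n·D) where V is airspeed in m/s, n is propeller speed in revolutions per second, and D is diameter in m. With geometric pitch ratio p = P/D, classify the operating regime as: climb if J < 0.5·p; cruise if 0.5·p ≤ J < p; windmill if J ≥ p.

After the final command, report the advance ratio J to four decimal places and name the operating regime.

set_propeller: D = 3.209 m, P = 2.483 m (p = P/D = 0.773761); state ← (V=0, rpm=0)
throttle_to(1285): rpm ← 1285
throttle_to(9255): rpm ← 9255
set_airspeed(69.16): V ← 69.16 m/s
throttle_to(8628): rpm ← 8628
final state: V = 69.16 m/s, rpm = 8628 → n = rpm/60 = 143.800000 rev/s
J = V / (n·D) = 69.16 / (143.800000 × 3.209) = 0.149874
regime bands: climb J<0.3869 | cruise [0.3869, 0.7738) | windmill J≥0.7738
J = 0.1499 → climb

J = 0.1499, regime = climb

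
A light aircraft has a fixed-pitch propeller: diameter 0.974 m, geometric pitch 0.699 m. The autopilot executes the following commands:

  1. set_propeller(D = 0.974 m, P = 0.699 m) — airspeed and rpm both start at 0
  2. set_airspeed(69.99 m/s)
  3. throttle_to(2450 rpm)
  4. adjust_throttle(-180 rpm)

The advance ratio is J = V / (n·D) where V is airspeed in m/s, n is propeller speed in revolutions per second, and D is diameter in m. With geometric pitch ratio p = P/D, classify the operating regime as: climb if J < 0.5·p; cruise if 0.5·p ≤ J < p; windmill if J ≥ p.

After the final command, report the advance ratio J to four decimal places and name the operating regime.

J = 1.8993, regime = windmill

set_propeller: D = 0.974 m, P = 0.699 m (p = P/D = 0.717659); state ← (V=0, rpm=0)
set_airspeed(69.99): V ← 69.99 m/s
throttle_to(2450): rpm ← 2450
adjust_throttle(-180): rpm ← 2450 -180 = 2270
final state: V = 69.99 m/s, rpm = 2270 → n = rpm/60 = 37.833333 rev/s
J = V / (n·D) = 69.99 / (37.833333 × 0.974) = 1.899339
regime bands: climb J<0.3588 | cruise [0.3588, 0.7177) | windmill J≥0.7177
J = 1.8993 → windmill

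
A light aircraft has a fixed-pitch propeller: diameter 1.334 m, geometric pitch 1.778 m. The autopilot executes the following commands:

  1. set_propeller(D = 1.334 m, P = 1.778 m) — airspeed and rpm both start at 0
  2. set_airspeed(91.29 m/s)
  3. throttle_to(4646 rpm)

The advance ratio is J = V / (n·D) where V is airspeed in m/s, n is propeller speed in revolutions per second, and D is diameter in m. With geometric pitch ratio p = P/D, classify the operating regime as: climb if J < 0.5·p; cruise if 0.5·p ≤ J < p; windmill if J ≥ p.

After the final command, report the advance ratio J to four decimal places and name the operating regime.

set_propeller: D = 1.334 m, P = 1.778 m (p = P/D = 1.332834); state ← (V=0, rpm=0)
set_airspeed(91.29): V ← 91.29 m/s
throttle_to(4646): rpm ← 4646
final state: V = 91.29 m/s, rpm = 4646 → n = rpm/60 = 77.433333 rev/s
J = V / (n·D) = 91.29 / (77.433333 × 1.334) = 0.883770
regime bands: climb J<0.6664 | cruise [0.6664, 1.3328) | windmill J≥1.3328
J = 0.8838 → cruise

J = 0.8838, regime = cruise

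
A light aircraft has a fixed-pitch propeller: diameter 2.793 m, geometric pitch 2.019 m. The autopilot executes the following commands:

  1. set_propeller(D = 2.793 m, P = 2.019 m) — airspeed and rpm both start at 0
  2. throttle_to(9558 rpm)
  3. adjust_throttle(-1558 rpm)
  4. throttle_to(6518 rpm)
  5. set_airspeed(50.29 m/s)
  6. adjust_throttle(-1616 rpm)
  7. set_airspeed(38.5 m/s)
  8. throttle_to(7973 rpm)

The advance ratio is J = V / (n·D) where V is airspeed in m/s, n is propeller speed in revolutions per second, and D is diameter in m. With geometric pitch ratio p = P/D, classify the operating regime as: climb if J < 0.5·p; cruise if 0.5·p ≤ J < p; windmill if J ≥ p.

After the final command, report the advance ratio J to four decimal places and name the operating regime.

set_propeller: D = 2.793 m, P = 2.019 m (p = P/D = 0.722879); state ← (V=0, rpm=0)
throttle_to(9558): rpm ← 9558
adjust_throttle(-1558): rpm ← 9558 -1558 = 8000
throttle_to(6518): rpm ← 6518
set_airspeed(50.29): V ← 50.29 m/s
adjust_throttle(-1616): rpm ← 6518 -1616 = 4902
set_airspeed(38.5): V ← 38.5 m/s
throttle_to(7973): rpm ← 7973
final state: V = 38.5 m/s, rpm = 7973 → n = rpm/60 = 132.883333 rev/s
J = V / (n·D) = 38.5 / (132.883333 × 2.793) = 0.103734
regime bands: climb J<0.3614 | cruise [0.3614, 0.7229) | windmill J≥0.7229
J = 0.1037 → climb

J = 0.1037, regime = climb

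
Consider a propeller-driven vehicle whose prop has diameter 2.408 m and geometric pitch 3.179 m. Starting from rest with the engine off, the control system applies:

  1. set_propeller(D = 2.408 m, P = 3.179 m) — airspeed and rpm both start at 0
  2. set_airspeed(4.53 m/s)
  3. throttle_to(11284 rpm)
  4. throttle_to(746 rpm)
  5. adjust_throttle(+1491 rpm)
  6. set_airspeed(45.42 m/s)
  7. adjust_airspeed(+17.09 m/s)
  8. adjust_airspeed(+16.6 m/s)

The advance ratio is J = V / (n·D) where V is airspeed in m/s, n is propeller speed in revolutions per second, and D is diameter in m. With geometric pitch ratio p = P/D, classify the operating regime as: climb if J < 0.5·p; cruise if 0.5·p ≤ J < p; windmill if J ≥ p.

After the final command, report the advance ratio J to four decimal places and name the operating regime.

J = 0.8812, regime = cruise

set_propeller: D = 2.408 m, P = 3.179 m (p = P/D = 1.320183); state ← (V=0, rpm=0)
set_airspeed(4.53): V ← 4.53 m/s
throttle_to(11284): rpm ← 11284
throttle_to(746): rpm ← 746
adjust_throttle(+1491): rpm ← 746 +1491 = 2237
set_airspeed(45.42): V ← 45.42 m/s
adjust_airspeed(+17.09): V ← 45.42 +17.09 = 62.51 m/s
adjust_airspeed(+16.6): V ← 62.51 +16.6 = 79.11 m/s
final state: V = 79.11 m/s, rpm = 2237 → n = rpm/60 = 37.283333 rev/s
J = V / (n·D) = 79.11 / (37.283333 × 2.408) = 0.881171
regime bands: climb J<0.6601 | cruise [0.6601, 1.3202) | windmill J≥1.3202
J = 0.8812 → cruise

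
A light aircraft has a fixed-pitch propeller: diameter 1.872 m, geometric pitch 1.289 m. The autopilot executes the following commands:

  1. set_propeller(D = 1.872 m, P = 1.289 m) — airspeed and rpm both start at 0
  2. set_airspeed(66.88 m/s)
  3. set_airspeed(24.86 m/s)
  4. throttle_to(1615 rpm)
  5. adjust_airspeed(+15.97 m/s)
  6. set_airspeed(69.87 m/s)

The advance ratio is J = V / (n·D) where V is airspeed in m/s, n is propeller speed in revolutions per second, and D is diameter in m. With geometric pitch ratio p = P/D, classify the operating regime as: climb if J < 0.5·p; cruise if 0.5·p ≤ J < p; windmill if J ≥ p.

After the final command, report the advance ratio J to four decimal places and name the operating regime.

J = 1.3866, regime = windmill

set_propeller: D = 1.872 m, P = 1.289 m (p = P/D = 0.688568); state ← (V=0, rpm=0)
set_airspeed(66.88): V ← 66.88 m/s
set_airspeed(24.86): V ← 24.86 m/s
throttle_to(1615): rpm ← 1615
adjust_airspeed(+15.97): V ← 24.86 +15.97 = 40.83 m/s
set_airspeed(69.87): V ← 69.87 m/s
final state: V = 69.87 m/s, rpm = 1615 → n = rpm/60 = 26.916667 rev/s
J = V / (n·D) = 69.87 / (26.916667 × 1.872) = 1.386640
regime bands: climb J<0.3443 | cruise [0.3443, 0.6886) | windmill J≥0.6886
J = 1.3866 → windmill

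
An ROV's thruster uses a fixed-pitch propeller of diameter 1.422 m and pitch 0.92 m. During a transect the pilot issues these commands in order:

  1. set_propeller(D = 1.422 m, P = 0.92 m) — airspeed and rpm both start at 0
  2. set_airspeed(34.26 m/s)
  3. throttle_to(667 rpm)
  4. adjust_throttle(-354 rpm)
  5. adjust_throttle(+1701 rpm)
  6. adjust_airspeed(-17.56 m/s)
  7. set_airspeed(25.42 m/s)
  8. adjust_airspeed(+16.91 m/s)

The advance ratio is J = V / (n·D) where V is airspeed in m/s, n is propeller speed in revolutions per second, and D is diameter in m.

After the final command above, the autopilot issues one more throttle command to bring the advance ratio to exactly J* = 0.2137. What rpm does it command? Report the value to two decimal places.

rpm = 8357.87

set_propeller: D = 1.422 m, P = 0.92 m (p = P/D = 0.646976); state ← (V=0, rpm=0)
set_airspeed(34.26): V ← 34.26 m/s
throttle_to(667): rpm ← 667
adjust_throttle(-354): rpm ← 667 -354 = 313
adjust_throttle(+1701): rpm ← 313 +1701 = 2014
adjust_airspeed(-17.56): V ← 34.26 -17.56 = 16.7 m/s
set_airspeed(25.42): V ← 25.42 m/s
adjust_airspeed(+16.91): V ← 25.42 +16.91 = 42.33 m/s
final state: V = 42.33 m/s, rpm = 2014 → n = rpm/60 = 33.566667 rev/s
target J* = 0.2137; solve J* = V/(n·D) for n: n = V/(J*·D) = 42.33/(0.2137 × 1.422) = 139.297766 rev/s
rpm = 60·n = 8357.865931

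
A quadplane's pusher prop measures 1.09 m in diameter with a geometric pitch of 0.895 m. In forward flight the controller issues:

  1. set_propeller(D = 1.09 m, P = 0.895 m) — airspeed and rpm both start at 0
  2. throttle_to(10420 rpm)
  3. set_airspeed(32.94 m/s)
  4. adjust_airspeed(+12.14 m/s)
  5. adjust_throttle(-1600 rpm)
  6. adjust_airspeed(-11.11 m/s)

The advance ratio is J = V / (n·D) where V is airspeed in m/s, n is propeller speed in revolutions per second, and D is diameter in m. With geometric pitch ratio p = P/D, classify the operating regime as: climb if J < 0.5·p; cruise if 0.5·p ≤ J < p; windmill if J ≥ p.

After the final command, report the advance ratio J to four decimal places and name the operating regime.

set_propeller: D = 1.09 m, P = 0.895 m (p = P/D = 0.821101); state ← (V=0, rpm=0)
throttle_to(10420): rpm ← 10420
set_airspeed(32.94): V ← 32.94 m/s
adjust_airspeed(+12.14): V ← 32.94 +12.14 = 45.08 m/s
adjust_throttle(-1600): rpm ← 10420 -1600 = 8820
adjust_airspeed(-11.11): V ← 45.08 -11.11 = 33.97 m/s
final state: V = 33.97 m/s, rpm = 8820 → n = rpm/60 = 147.000000 rev/s
J = V / (n·D) = 33.97 / (147.000000 × 1.09) = 0.212008
regime bands: climb J<0.4106 | cruise [0.4106, 0.8211) | windmill J≥0.8211
J = 0.2120 → climb

J = 0.2120, regime = climb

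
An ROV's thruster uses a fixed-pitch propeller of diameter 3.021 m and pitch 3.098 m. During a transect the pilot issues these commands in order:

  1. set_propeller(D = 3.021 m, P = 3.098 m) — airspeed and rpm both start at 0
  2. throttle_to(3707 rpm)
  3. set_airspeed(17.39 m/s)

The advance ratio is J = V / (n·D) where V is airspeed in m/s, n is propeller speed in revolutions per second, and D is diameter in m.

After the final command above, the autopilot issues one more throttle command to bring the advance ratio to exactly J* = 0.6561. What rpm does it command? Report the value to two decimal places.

rpm = 526.42

set_propeller: D = 3.021 m, P = 3.098 m (p = P/D = 1.025488); state ← (V=0, rpm=0)
throttle_to(3707): rpm ← 3707
set_airspeed(17.39): V ← 17.39 m/s
final state: V = 17.39 m/s, rpm = 3707 → n = rpm/60 = 61.783333 rev/s
target J* = 0.6561; solve J* = V/(n·D) for n: n = V/(J*·D) = 17.39/(0.6561 × 3.021) = 8.773620 rev/s
rpm = 60·n = 526.417198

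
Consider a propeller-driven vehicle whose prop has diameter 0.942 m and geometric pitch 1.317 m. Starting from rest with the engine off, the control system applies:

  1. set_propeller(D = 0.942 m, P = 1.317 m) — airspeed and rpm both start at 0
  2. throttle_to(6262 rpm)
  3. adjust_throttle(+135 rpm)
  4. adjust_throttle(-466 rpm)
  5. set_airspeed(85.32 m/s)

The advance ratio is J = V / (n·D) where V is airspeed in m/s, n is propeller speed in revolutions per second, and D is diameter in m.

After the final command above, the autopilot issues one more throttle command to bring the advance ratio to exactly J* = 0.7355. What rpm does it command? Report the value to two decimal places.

rpm = 7388.71

set_propeller: D = 0.942 m, P = 1.317 m (p = P/D = 1.398089); state ← (V=0, rpm=0)
throttle_to(6262): rpm ← 6262
adjust_throttle(+135): rpm ← 6262 +135 = 6397
adjust_throttle(-466): rpm ← 6397 -466 = 5931
set_airspeed(85.32): V ← 85.32 m/s
final state: V = 85.32 m/s, rpm = 5931 → n = rpm/60 = 98.850000 rev/s
target J* = 0.7355; solve J* = V/(n·D) for n: n = V/(J*·D) = 85.32/(0.7355 × 0.942) = 123.145137 rev/s
rpm = 60·n = 7388.708232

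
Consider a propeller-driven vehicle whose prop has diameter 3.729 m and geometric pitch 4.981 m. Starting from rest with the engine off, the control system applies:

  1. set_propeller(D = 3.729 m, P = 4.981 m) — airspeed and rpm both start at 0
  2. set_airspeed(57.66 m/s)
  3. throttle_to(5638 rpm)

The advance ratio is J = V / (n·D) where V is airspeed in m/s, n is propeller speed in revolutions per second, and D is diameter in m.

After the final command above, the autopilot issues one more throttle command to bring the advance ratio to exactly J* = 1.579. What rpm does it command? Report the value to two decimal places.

set_propeller: D = 3.729 m, P = 4.981 m (p = P/D = 1.335747); state ← (V=0, rpm=0)
set_airspeed(57.66): V ← 57.66 m/s
throttle_to(5638): rpm ← 5638
final state: V = 57.66 m/s, rpm = 5638 → n = rpm/60 = 93.966667 rev/s
target J* = 1.579; solve J* = V/(n·D) for n: n = V/(J*·D) = 57.66/(1.579 × 3.729) = 9.792648 rev/s
rpm = 60·n = 587.558854

rpm = 587.56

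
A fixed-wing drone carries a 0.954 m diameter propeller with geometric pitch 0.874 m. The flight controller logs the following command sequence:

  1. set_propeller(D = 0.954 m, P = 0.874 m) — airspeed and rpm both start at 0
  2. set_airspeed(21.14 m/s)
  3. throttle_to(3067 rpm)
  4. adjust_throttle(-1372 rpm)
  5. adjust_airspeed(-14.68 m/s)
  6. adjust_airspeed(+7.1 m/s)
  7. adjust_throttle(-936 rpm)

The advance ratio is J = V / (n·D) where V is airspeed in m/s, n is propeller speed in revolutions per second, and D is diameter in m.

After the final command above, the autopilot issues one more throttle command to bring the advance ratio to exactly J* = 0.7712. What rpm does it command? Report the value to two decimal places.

set_propeller: D = 0.954 m, P = 0.874 m (p = P/D = 0.916143); state ← (V=0, rpm=0)
set_airspeed(21.14): V ← 21.14 m/s
throttle_to(3067): rpm ← 3067
adjust_throttle(-1372): rpm ← 3067 -1372 = 1695
adjust_airspeed(-14.68): V ← 21.14 -14.68 = 6.46 m/s
adjust_airspeed(+7.1): V ← 6.46 +7.1 = 13.56 m/s
adjust_throttle(-936): rpm ← 1695 -936 = 759
final state: V = 13.56 m/s, rpm = 759 → n = rpm/60 = 12.650000 rev/s
target J* = 0.7712; solve J* = V/(n·D) for n: n = V/(J*·D) = 13.56/(0.7712 × 0.954) = 18.430805 rev/s
rpm = 60·n = 1105.848274

rpm = 1105.85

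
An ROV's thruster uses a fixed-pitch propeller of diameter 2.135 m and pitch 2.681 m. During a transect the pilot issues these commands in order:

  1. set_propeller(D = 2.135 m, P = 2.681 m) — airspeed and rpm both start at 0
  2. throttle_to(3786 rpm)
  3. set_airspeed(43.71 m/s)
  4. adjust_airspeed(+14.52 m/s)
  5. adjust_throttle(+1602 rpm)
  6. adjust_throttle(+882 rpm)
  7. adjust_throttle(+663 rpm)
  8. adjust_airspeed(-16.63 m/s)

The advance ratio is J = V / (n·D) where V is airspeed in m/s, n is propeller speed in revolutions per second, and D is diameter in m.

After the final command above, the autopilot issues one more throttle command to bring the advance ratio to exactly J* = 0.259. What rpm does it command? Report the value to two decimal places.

set_propeller: D = 2.135 m, P = 2.681 m (p = P/D = 1.255738); state ← (V=0, rpm=0)
throttle_to(3786): rpm ← 3786
set_airspeed(43.71): V ← 43.71 m/s
adjust_airspeed(+14.52): V ← 43.71 +14.52 = 58.23 m/s
adjust_throttle(+1602): rpm ← 3786 +1602 = 5388
adjust_throttle(+882): rpm ← 5388 +882 = 6270
adjust_throttle(+663): rpm ← 6270 +663 = 6933
adjust_airspeed(-16.63): V ← 58.23 -16.63 = 41.6 m/s
final state: V = 41.6 m/s, rpm = 6933 → n = rpm/60 = 115.550000 rev/s
target J* = 0.259; solve J* = V/(n·D) for n: n = V/(J*·D) = 41.6/(0.259 × 2.135) = 75.230801 rev/s
rpm = 60·n = 4513.848074

rpm = 4513.85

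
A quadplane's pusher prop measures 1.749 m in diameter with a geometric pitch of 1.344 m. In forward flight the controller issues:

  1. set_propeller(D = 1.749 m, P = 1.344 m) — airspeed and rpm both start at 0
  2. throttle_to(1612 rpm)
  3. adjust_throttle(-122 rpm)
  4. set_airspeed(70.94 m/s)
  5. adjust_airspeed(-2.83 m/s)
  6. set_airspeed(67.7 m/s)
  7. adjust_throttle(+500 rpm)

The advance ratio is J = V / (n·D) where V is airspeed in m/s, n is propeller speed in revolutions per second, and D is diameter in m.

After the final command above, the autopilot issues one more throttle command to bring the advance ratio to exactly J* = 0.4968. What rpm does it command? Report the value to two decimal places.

rpm = 4674.86

set_propeller: D = 1.749 m, P = 1.344 m (p = P/D = 0.768439); state ← (V=0, rpm=0)
throttle_to(1612): rpm ← 1612
adjust_throttle(-122): rpm ← 1612 -122 = 1490
set_airspeed(70.94): V ← 70.94 m/s
adjust_airspeed(-2.83): V ← 70.94 -2.83 = 68.11 m/s
set_airspeed(67.7): V ← 67.7 m/s
adjust_throttle(+500): rpm ← 1490 +500 = 1990
final state: V = 67.7 m/s, rpm = 1990 → n = rpm/60 = 33.166667 rev/s
target J* = 0.4968; solve J* = V/(n·D) for n: n = V/(J*·D) = 67.7/(0.4968 × 1.749) = 77.914318 rev/s
rpm = 60·n = 4674.859064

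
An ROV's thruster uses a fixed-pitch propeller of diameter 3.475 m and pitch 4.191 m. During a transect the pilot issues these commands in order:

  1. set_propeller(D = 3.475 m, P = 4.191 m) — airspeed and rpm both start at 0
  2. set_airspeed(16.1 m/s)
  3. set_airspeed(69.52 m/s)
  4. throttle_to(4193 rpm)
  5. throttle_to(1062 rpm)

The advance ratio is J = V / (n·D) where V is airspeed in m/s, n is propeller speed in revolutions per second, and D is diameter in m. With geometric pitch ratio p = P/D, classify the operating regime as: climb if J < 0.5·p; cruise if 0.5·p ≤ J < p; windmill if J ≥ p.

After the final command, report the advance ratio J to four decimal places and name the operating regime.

J = 1.1303, regime = cruise

set_propeller: D = 3.475 m, P = 4.191 m (p = P/D = 1.206043); state ← (V=0, rpm=0)
set_airspeed(16.1): V ← 16.1 m/s
set_airspeed(69.52): V ← 69.52 m/s
throttle_to(4193): rpm ← 4193
throttle_to(1062): rpm ← 1062
final state: V = 69.52 m/s, rpm = 1062 → n = rpm/60 = 17.700000 rev/s
J = V / (n·D) = 69.52 / (17.700000 × 3.475) = 1.130269
regime bands: climb J<0.6030 | cruise [0.6030, 1.2060) | windmill J≥1.2060
J = 1.1303 → cruise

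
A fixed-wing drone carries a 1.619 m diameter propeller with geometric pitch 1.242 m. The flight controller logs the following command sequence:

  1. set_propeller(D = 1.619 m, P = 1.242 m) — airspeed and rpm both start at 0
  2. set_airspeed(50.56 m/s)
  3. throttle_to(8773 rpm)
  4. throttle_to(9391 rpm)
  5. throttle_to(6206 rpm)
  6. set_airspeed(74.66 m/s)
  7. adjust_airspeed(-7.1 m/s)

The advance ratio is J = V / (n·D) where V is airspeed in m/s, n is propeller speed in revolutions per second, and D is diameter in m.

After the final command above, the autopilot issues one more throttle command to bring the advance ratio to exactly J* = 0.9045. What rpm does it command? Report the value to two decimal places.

set_propeller: D = 1.619 m, P = 1.242 m (p = P/D = 0.767140); state ← (V=0, rpm=0)
set_airspeed(50.56): V ← 50.56 m/s
throttle_to(8773): rpm ← 8773
throttle_to(9391): rpm ← 9391
throttle_to(6206): rpm ← 6206
set_airspeed(74.66): V ← 74.66 m/s
adjust_airspeed(-7.1): V ← 74.66 -7.1 = 67.56 m/s
final state: V = 67.56 m/s, rpm = 6206 → n = rpm/60 = 103.433333 rev/s
target J* = 0.9045; solve J* = V/(n·D) for n: n = V/(J*·D) = 67.56/(0.9045 × 1.619) = 46.135393 rev/s
rpm = 60·n = 2768.123558

rpm = 2768.12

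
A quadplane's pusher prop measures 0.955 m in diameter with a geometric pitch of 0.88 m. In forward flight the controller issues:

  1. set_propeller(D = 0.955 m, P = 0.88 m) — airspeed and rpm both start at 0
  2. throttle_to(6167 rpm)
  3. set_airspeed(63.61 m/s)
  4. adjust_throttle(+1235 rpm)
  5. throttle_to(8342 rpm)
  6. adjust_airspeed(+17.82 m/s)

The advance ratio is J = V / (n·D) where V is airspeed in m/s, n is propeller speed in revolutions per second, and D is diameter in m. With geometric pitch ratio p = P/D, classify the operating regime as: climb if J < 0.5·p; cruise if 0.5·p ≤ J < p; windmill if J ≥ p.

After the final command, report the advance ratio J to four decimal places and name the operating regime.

J = 0.6133, regime = cruise

set_propeller: D = 0.955 m, P = 0.88 m (p = P/D = 0.921466); state ← (V=0, rpm=0)
throttle_to(6167): rpm ← 6167
set_airspeed(63.61): V ← 63.61 m/s
adjust_throttle(+1235): rpm ← 6167 +1235 = 7402
throttle_to(8342): rpm ← 8342
adjust_airspeed(+17.82): V ← 63.61 +17.82 = 81.43 m/s
final state: V = 81.43 m/s, rpm = 8342 → n = rpm/60 = 139.033333 rev/s
J = V / (n·D) = 81.43 / (139.033333 × 0.955) = 0.613285
regime bands: climb J<0.4607 | cruise [0.4607, 0.9215) | windmill J≥0.9215
J = 0.6133 → cruise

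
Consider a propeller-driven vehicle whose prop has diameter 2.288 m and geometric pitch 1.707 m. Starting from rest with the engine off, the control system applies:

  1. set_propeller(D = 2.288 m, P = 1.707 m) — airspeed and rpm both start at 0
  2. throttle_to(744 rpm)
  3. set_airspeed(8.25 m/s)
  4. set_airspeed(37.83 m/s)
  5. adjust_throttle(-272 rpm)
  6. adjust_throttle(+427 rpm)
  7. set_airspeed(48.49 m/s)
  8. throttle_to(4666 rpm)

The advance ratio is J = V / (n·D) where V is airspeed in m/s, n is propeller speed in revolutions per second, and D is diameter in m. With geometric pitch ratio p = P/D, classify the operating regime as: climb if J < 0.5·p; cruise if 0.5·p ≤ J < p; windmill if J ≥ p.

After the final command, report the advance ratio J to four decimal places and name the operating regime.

set_propeller: D = 2.288 m, P = 1.707 m (p = P/D = 0.746066); state ← (V=0, rpm=0)
throttle_to(744): rpm ← 744
set_airspeed(8.25): V ← 8.25 m/s
set_airspeed(37.83): V ← 37.83 m/s
adjust_throttle(-272): rpm ← 744 -272 = 472
adjust_throttle(+427): rpm ← 472 +427 = 899
set_airspeed(48.49): V ← 48.49 m/s
throttle_to(4666): rpm ← 4666
final state: V = 48.49 m/s, rpm = 4666 → n = rpm/60 = 77.766667 rev/s
J = V / (n·D) = 48.49 / (77.766667 × 2.288) = 0.272523
regime bands: climb J<0.3730 | cruise [0.3730, 0.7461) | windmill J≥0.7461
J = 0.2725 → climb

J = 0.2725, regime = climb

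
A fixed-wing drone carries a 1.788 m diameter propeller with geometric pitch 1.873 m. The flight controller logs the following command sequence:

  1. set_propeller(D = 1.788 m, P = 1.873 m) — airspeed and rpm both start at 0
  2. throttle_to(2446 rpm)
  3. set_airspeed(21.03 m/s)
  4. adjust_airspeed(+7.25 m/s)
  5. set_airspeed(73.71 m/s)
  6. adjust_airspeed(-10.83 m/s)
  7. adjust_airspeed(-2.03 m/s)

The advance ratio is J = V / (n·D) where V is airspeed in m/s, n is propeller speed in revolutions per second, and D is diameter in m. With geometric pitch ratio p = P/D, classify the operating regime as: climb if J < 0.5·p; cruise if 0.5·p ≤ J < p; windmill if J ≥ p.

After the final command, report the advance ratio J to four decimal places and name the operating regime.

set_propeller: D = 1.788 m, P = 1.873 m (p = P/D = 1.047539); state ← (V=0, rpm=0)
throttle_to(2446): rpm ← 2446
set_airspeed(21.03): V ← 21.03 m/s
adjust_airspeed(+7.25): V ← 21.03 +7.25 = 28.28 m/s
set_airspeed(73.71): V ← 73.71 m/s
adjust_airspeed(-10.83): V ← 73.71 -10.83 = 62.88 m/s
adjust_airspeed(-2.03): V ← 62.88 -2.03 = 60.85 m/s
final state: V = 60.85 m/s, rpm = 2446 → n = rpm/60 = 40.766667 rev/s
J = V / (n·D) = 60.85 / (40.766667 × 1.788) = 0.834810
regime bands: climb J<0.5238 | cruise [0.5238, 1.0475) | windmill J≥1.0475
J = 0.8348 → cruise

J = 0.8348, regime = cruise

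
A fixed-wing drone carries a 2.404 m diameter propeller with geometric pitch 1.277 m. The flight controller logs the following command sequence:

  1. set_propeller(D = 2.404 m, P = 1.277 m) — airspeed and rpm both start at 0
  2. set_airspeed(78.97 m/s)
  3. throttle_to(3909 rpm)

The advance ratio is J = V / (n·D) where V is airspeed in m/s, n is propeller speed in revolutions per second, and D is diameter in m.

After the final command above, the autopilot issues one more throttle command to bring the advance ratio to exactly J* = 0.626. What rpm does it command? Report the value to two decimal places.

rpm = 3148.51

set_propeller: D = 2.404 m, P = 1.277 m (p = P/D = 0.531198); state ← (V=0, rpm=0)
set_airspeed(78.97): V ← 78.97 m/s
throttle_to(3909): rpm ← 3909
final state: V = 78.97 m/s, rpm = 3909 → n = rpm/60 = 65.150000 rev/s
target J* = 0.626; solve J* = V/(n·D) for n: n = V/(J*·D) = 78.97/(0.626 × 2.404) = 52.475108 rev/s
rpm = 60·n = 3148.506483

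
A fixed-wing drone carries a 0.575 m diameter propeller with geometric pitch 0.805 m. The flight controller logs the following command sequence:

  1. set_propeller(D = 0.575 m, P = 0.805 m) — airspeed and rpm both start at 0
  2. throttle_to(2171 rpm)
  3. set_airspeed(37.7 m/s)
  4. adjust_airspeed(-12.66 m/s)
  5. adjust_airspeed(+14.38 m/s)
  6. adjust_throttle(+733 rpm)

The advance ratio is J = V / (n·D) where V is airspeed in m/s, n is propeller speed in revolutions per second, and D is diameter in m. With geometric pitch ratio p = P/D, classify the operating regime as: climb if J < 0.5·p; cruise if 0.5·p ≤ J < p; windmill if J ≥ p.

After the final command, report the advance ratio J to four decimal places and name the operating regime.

J = 1.4165, regime = windmill

set_propeller: D = 0.575 m, P = 0.805 m (p = P/D = 1.400000); state ← (V=0, rpm=0)
throttle_to(2171): rpm ← 2171
set_airspeed(37.7): V ← 37.7 m/s
adjust_airspeed(-12.66): V ← 37.7 -12.66 = 25.04 m/s
adjust_airspeed(+14.38): V ← 25.04 +14.38 = 39.42 m/s
adjust_throttle(+733): rpm ← 2171 +733 = 2904
final state: V = 39.42 m/s, rpm = 2904 → n = rpm/60 = 48.400000 rev/s
J = V / (n·D) = 39.42 / (48.400000 × 0.575) = 1.416457
regime bands: climb J<0.7000 | cruise [0.7000, 1.4000) | windmill J≥1.4000
J = 1.4165 → windmill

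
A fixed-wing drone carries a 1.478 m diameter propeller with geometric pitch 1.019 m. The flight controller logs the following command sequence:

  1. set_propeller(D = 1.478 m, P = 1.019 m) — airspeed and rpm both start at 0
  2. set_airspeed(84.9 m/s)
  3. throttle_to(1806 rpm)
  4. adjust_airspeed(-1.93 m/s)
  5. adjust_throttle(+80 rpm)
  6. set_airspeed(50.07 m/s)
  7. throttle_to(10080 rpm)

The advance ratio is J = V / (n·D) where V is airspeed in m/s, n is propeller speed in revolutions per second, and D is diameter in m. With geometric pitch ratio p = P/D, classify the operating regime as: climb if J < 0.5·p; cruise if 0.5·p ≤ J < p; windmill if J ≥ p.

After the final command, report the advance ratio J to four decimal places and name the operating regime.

set_propeller: D = 1.478 m, P = 1.019 m (p = P/D = 0.689445); state ← (V=0, rpm=0)
set_airspeed(84.9): V ← 84.9 m/s
throttle_to(1806): rpm ← 1806
adjust_airspeed(-1.93): V ← 84.9 -1.93 = 82.97 m/s
adjust_throttle(+80): rpm ← 1806 +80 = 1886
set_airspeed(50.07): V ← 50.07 m/s
throttle_to(10080): rpm ← 10080
final state: V = 50.07 m/s, rpm = 10080 → n = rpm/60 = 168.000000 rev/s
J = V / (n·D) = 50.07 / (168.000000 × 1.478) = 0.201648
regime bands: climb J<0.3447 | cruise [0.3447, 0.6894) | windmill J≥0.6894
J = 0.2016 → climb

J = 0.2016, regime = climb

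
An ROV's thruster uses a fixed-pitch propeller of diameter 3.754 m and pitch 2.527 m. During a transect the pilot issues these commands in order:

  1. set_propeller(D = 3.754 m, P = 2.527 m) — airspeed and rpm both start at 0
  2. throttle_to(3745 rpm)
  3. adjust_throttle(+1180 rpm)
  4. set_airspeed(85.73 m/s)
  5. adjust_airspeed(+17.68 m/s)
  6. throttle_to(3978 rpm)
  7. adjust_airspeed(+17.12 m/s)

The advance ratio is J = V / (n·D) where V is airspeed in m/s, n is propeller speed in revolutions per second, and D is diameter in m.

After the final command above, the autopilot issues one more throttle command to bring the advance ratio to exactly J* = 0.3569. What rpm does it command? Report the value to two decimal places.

set_propeller: D = 3.754 m, P = 2.527 m (p = P/D = 0.673149); state ← (V=0, rpm=0)
throttle_to(3745): rpm ← 3745
adjust_throttle(+1180): rpm ← 3745 +1180 = 4925
set_airspeed(85.73): V ← 85.73 m/s
adjust_airspeed(+17.68): V ← 85.73 +17.68 = 103.41 m/s
throttle_to(3978): rpm ← 3978
adjust_airspeed(+17.12): V ← 103.41 +17.12 = 120.53 m/s
final state: V = 120.53 m/s, rpm = 3978 → n = rpm/60 = 66.300000 rev/s
target J* = 0.3569; solve J* = V/(n·D) for n: n = V/(J*·D) = 120.53/(0.3569 × 3.754) = 89.961014 rev/s
rpm = 60·n = 5397.660820

rpm = 5397.66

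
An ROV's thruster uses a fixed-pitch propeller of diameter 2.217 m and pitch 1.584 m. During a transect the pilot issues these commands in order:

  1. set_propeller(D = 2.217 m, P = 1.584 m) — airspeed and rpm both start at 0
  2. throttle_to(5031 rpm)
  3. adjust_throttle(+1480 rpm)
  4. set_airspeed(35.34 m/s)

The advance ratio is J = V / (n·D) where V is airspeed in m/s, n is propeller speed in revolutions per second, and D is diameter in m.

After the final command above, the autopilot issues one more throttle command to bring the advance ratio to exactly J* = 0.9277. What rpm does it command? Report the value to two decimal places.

set_propeller: D = 2.217 m, P = 1.584 m (p = P/D = 0.714479); state ← (V=0, rpm=0)
throttle_to(5031): rpm ← 5031
adjust_throttle(+1480): rpm ← 5031 +1480 = 6511
set_airspeed(35.34): V ← 35.34 m/s
final state: V = 35.34 m/s, rpm = 6511 → n = rpm/60 = 108.516667 rev/s
target J* = 0.9277; solve J* = V/(n·D) for n: n = V/(J*·D) = 35.34/(0.9277 × 2.217) = 17.182775 rev/s
rpm = 60·n = 1030.966481

rpm = 1030.97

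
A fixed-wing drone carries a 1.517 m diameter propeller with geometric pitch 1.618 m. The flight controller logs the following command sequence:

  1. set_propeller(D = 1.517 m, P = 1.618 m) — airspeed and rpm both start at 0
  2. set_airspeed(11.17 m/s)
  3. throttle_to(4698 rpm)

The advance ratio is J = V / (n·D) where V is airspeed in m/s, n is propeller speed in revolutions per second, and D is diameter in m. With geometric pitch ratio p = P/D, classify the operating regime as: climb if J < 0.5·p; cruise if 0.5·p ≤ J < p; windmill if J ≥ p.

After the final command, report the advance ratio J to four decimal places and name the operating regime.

J = 0.0940, regime = climb

set_propeller: D = 1.517 m, P = 1.618 m (p = P/D = 1.066579); state ← (V=0, rpm=0)
set_airspeed(11.17): V ← 11.17 m/s
throttle_to(4698): rpm ← 4698
final state: V = 11.17 m/s, rpm = 4698 → n = rpm/60 = 78.300000 rev/s
J = V / (n·D) = 11.17 / (78.300000 × 1.517) = 0.094039
regime bands: climb J<0.5333 | cruise [0.5333, 1.0666) | windmill J≥1.0666
J = 0.0940 → climb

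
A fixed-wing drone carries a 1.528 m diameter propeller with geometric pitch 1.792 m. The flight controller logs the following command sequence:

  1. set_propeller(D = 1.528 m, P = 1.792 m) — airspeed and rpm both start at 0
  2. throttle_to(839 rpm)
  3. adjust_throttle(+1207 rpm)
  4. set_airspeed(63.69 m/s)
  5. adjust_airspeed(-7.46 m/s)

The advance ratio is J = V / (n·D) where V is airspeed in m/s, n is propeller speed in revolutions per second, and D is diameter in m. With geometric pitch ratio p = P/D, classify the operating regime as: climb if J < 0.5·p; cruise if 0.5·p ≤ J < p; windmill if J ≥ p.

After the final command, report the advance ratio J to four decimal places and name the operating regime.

set_propeller: D = 1.528 m, P = 1.792 m (p = P/D = 1.172775); state ← (V=0, rpm=0)
throttle_to(839): rpm ← 839
adjust_throttle(+1207): rpm ← 839 +1207 = 2046
set_airspeed(63.69): V ← 63.69 m/s
adjust_airspeed(-7.46): V ← 63.69 -7.46 = 56.23 m/s
final state: V = 56.23 m/s, rpm = 2046 → n = rpm/60 = 34.100000 rev/s
J = V / (n·D) = 56.23 / (34.100000 × 1.528) = 1.079171
regime bands: climb J<0.5864 | cruise [0.5864, 1.1728) | windmill J≥1.1728
J = 1.0792 → cruise

J = 1.0792, regime = cruise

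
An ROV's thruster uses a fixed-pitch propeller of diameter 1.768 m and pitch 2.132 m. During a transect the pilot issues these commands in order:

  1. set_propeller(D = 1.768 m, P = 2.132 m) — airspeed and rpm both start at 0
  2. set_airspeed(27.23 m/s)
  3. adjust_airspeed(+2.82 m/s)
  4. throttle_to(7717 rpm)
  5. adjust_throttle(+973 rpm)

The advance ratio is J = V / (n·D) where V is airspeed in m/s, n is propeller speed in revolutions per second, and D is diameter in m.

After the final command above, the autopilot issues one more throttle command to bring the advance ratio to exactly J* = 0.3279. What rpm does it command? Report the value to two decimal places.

set_propeller: D = 1.768 m, P = 2.132 m (p = P/D = 1.205882); state ← (V=0, rpm=0)
set_airspeed(27.23): V ← 27.23 m/s
adjust_airspeed(+2.82): V ← 27.23 +2.82 = 30.05 m/s
throttle_to(7717): rpm ← 7717
adjust_throttle(+973): rpm ← 7717 +973 = 8690
final state: V = 30.05 m/s, rpm = 8690 → n = rpm/60 = 144.833333 rev/s
target J* = 0.3279; solve J* = V/(n·D) for n: n = V/(J*·D) = 30.05/(0.3279 × 1.768) = 51.834725 rev/s
rpm = 60·n = 3110.083501

rpm = 3110.08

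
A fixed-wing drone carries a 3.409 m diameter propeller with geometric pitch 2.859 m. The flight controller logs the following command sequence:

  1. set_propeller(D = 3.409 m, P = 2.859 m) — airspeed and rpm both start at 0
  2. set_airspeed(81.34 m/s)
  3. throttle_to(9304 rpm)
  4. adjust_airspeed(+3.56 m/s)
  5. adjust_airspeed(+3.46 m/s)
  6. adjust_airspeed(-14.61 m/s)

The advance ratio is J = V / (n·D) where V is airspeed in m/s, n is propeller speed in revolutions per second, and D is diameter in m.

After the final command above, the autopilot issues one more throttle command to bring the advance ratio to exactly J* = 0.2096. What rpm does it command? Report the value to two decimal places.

rpm = 6192.91

set_propeller: D = 3.409 m, P = 2.859 m (p = P/D = 0.838662); state ← (V=0, rpm=0)
set_airspeed(81.34): V ← 81.34 m/s
throttle_to(9304): rpm ← 9304
adjust_airspeed(+3.56): V ← 81.34 +3.56 = 84.9 m/s
adjust_airspeed(+3.46): V ← 84.9 +3.46 = 88.36 m/s
adjust_airspeed(-14.61): V ← 88.36 -14.61 = 73.75 m/s
final state: V = 73.75 m/s, rpm = 9304 → n = rpm/60 = 155.066667 rev/s
target J* = 0.2096; solve J* = V/(n·D) for n: n = V/(J*·D) = 73.75/(0.2096 × 3.409) = 103.215221 rev/s
rpm = 60·n = 6192.913236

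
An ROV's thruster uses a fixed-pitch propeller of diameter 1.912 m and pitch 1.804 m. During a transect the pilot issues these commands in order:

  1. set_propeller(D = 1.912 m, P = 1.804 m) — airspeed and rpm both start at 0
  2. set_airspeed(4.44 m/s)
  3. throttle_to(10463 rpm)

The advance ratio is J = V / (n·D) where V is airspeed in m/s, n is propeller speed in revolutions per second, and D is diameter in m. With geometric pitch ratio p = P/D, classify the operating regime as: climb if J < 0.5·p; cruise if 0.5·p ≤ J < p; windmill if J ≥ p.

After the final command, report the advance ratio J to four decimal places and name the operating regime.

J = 0.0133, regime = climb

set_propeller: D = 1.912 m, P = 1.804 m (p = P/D = 0.943515); state ← (V=0, rpm=0)
set_airspeed(4.44): V ← 4.44 m/s
throttle_to(10463): rpm ← 10463
final state: V = 4.44 m/s, rpm = 10463 → n = rpm/60 = 174.383333 rev/s
J = V / (n·D) = 4.44 / (174.383333 × 1.912) = 0.013317
regime bands: climb J<0.4718 | cruise [0.4718, 0.9435) | windmill J≥0.9435
J = 0.0133 → climb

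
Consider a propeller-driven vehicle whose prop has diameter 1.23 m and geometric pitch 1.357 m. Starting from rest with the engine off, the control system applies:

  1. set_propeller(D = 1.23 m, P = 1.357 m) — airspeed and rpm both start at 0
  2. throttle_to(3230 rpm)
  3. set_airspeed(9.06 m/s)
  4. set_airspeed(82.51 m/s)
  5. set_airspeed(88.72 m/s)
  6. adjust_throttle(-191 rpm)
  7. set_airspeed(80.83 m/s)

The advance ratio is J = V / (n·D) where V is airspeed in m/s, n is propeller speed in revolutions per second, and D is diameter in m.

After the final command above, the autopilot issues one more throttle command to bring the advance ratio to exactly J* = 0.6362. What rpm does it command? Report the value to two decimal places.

set_propeller: D = 1.23 m, P = 1.357 m (p = P/D = 1.103252); state ← (V=0, rpm=0)
throttle_to(3230): rpm ← 3230
set_airspeed(9.06): V ← 9.06 m/s
set_airspeed(82.51): V ← 82.51 m/s
set_airspeed(88.72): V ← 88.72 m/s
adjust_throttle(-191): rpm ← 3230 -191 = 3039
set_airspeed(80.83): V ← 80.83 m/s
final state: V = 80.83 m/s, rpm = 3039 → n = rpm/60 = 50.650000 rev/s
target J* = 0.6362; solve J* = V/(n·D) for n: n = V/(J*·D) = 80.83/(0.6362 × 1.23) = 103.293692 rev/s
rpm = 60·n = 6197.621549

rpm = 6197.62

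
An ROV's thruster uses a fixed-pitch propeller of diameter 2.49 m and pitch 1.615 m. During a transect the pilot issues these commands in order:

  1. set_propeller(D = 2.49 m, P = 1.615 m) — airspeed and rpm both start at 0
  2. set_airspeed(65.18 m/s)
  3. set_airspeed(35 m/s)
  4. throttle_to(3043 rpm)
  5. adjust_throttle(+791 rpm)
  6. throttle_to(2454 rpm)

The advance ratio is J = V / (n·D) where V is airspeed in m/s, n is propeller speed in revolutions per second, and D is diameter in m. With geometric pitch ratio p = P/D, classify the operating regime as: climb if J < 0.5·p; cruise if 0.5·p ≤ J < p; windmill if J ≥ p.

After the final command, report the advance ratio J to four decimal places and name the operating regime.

set_propeller: D = 2.49 m, P = 1.615 m (p = P/D = 0.648594); state ← (V=0, rpm=0)
set_airspeed(65.18): V ← 65.18 m/s
set_airspeed(35): V ← 35 m/s
throttle_to(3043): rpm ← 3043
adjust_throttle(+791): rpm ← 3043 +791 = 3834
throttle_to(2454): rpm ← 2454
final state: V = 35 m/s, rpm = 2454 → n = rpm/60 = 40.900000 rev/s
J = V / (n·D) = 35 / (40.900000 × 2.49) = 0.343673
regime bands: climb J<0.3243 | cruise [0.3243, 0.6486) | windmill J≥0.6486
J = 0.3437 → cruise

J = 0.3437, regime = cruise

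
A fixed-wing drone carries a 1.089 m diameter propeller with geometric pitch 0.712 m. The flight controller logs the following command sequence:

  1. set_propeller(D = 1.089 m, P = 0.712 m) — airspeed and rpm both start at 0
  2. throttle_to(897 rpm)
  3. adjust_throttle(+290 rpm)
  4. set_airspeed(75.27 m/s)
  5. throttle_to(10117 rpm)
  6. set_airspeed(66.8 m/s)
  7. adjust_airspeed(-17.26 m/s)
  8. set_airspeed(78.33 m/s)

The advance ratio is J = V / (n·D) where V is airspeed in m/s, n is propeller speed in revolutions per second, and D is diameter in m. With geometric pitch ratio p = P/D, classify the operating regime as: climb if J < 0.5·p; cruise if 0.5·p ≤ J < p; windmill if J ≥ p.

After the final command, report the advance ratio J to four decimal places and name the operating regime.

J = 0.4266, regime = cruise

set_propeller: D = 1.089 m, P = 0.712 m (p = P/D = 0.653811); state ← (V=0, rpm=0)
throttle_to(897): rpm ← 897
adjust_throttle(+290): rpm ← 897 +290 = 1187
set_airspeed(75.27): V ← 75.27 m/s
throttle_to(10117): rpm ← 10117
set_airspeed(66.8): V ← 66.8 m/s
adjust_airspeed(-17.26): V ← 66.8 -17.26 = 49.54 m/s
set_airspeed(78.33): V ← 78.33 m/s
final state: V = 78.33 m/s, rpm = 10117 → n = rpm/60 = 168.616667 rev/s
J = V / (n·D) = 78.33 / (168.616667 × 1.089) = 0.426579
regime bands: climb J<0.3269 | cruise [0.3269, 0.6538) | windmill J≥0.6538
J = 0.4266 → cruise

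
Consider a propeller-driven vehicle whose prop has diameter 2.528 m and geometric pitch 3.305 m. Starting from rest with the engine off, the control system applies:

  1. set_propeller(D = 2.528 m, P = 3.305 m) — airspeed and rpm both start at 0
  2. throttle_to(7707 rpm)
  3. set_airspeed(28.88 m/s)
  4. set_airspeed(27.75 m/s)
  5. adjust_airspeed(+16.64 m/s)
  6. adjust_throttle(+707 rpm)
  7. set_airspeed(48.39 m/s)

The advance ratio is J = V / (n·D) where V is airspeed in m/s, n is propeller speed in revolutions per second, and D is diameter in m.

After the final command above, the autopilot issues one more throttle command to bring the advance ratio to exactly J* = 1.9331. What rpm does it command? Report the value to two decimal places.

rpm = 594.12

set_propeller: D = 2.528 m, P = 3.305 m (p = P/D = 1.307358); state ← (V=0, rpm=0)
throttle_to(7707): rpm ← 7707
set_airspeed(28.88): V ← 28.88 m/s
set_airspeed(27.75): V ← 27.75 m/s
adjust_airspeed(+16.64): V ← 27.75 +16.64 = 44.39 m/s
adjust_throttle(+707): rpm ← 7707 +707 = 8414
set_airspeed(48.39): V ← 48.39 m/s
final state: V = 48.39 m/s, rpm = 8414 → n = rpm/60 = 140.233333 rev/s
target J* = 1.9331; solve J* = V/(n·D) for n: n = V/(J*·D) = 48.39/(1.9331 × 2.528) = 9.902030 rev/s
rpm = 60·n = 594.121792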